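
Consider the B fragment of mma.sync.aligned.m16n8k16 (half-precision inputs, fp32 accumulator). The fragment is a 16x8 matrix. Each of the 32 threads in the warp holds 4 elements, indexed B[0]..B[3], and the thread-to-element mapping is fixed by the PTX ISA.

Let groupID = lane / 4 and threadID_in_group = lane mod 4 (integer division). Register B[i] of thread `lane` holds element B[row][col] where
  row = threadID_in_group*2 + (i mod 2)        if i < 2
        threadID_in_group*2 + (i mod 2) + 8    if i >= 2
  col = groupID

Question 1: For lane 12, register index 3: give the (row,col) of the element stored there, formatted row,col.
L=12→G=12>>2=3, T=12&3=0
[3]→row 0·2+1+8=9  col G=3

9,3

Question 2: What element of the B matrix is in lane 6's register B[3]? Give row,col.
13,1

6: gid=1,tid=2
[3] (2*2+1+8,1) = (13,1)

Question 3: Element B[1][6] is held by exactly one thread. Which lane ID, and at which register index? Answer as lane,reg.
c:6=>grp=6  r:1=>rB=0,tig=0,lo=1
L=6*4+0=24  i=0*2+1=1

24,1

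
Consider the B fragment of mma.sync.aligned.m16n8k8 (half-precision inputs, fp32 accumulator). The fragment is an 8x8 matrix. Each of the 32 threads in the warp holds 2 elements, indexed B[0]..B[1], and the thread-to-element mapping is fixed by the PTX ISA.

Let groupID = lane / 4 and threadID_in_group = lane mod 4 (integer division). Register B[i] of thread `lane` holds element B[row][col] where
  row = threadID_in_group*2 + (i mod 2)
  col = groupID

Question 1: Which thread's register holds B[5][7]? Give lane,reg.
c=7→G=7  r=5→T=2,p=1
L=7*4+2=30  i=1=1

30,1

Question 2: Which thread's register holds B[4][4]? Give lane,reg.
18,0

c:4=>grp=4  r:4=>tig=2,lo=0
L=4*4+2=18  i=0=0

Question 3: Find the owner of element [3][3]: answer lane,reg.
c=3⇒gr=3  r=3⇒th=1,odd=1
L=3*4+1=13  i=1=1

13,1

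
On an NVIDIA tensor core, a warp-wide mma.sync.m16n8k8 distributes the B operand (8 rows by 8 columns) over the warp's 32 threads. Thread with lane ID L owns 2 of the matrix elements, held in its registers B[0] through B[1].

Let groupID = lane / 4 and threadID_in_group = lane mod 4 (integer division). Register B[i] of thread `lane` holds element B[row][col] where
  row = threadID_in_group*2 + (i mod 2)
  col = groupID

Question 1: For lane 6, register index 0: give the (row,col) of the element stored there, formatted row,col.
6: grp=1,tig=2
[0] (2*2+0,1) = (4,1)

4,1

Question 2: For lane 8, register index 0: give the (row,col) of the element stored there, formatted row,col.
L=8⇒gr=8>>2=2, th=8&3=0
[0]⇒row 0·2+0=0  col gr=2

0,2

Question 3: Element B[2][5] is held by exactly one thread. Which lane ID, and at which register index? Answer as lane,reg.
c=5⇒gr=5  r=2⇒th=1,odd=0
L=5*4+1=21  i=0=0

21,0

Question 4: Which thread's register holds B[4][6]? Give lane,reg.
c=6⇒gr=6  r=4⇒th=2,odd=0
L=6*4+2=26  i=0=0

26,0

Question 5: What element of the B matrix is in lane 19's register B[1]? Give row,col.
7,4

L=19=>grp=19>>2=4, tig=19&3=3
[1]=>row 3·2+1=7  col grp=4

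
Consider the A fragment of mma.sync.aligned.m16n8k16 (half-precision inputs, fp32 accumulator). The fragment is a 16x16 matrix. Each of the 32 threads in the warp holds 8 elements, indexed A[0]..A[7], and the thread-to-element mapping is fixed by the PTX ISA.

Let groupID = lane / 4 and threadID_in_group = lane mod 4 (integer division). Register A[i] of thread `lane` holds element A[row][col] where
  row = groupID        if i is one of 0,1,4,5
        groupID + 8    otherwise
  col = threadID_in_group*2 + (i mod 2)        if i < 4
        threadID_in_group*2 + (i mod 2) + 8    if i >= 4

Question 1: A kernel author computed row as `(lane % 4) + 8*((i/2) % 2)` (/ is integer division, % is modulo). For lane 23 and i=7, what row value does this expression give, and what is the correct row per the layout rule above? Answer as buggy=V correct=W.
`(lane % 4) + 8*((i/2) % 2)`[23,7]⇒11
lane 23: gr=5 (23/4), th=3 (23%4)
i=7: r=5+8=13, c=3*2+1+8=15
row: 11 vs 13

buggy=11 correct=13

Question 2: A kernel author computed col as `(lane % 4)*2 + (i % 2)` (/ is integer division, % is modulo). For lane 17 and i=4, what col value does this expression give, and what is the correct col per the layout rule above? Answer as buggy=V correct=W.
buggy=2 correct=10

`(lane % 4)*2 + (i % 2)`[17,4]⇒2
lane 17: gr=4 (17/4), th=1 (17%4)
i=4: r=4+0=4, c=1*2+0+8=10
col: 2 vs 10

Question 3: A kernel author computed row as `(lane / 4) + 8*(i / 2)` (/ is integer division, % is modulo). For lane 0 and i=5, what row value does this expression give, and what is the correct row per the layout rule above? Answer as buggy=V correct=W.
buggy=16 correct=0

`(lane / 4) + 8*(i / 2)`[0,5]->16
0: gid=0,tid=0
[5] (0+0,0*2+1+8) = (0,9)
row: 16 vs 0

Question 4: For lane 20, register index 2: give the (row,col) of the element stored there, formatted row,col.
13,0

lane 20: G=5 (20/4), T=0 (20%4)
i=2: r=5+8=13, c=0*2+0+0=0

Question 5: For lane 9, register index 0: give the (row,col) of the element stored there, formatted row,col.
2,2

L=9=>grp=9>>2=2, tig=9&3=1
[0]=>row 2+0=2  col 1·2+0+0=2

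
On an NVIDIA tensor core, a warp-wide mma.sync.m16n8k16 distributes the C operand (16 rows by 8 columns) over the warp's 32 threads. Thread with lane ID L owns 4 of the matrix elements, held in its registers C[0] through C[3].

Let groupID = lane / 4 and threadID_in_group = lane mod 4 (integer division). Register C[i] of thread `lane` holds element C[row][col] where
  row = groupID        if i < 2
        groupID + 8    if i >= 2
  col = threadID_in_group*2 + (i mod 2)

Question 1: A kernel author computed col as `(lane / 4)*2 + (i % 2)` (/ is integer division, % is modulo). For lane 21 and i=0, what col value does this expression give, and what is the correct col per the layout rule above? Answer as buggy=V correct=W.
`(lane / 4)*2 + (i % 2)`[21,0]->10
lane 21: g=5 (21/4), t=1 (21%4)
i=0: r=5+0=5, c=1*2+0=2
col: 10 vs 2

buggy=10 correct=2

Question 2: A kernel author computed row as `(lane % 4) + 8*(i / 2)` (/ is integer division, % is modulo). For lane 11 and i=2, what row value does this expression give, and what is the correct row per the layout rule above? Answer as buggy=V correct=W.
buggy=11 correct=10

`(lane % 4) + 8*(i / 2)`[11,2]=>11
L=11=>grp=11>>2=2, tig=11&3=3
[2]=>row 2+8=10  col 3·2+0=6
row: 11 vs 10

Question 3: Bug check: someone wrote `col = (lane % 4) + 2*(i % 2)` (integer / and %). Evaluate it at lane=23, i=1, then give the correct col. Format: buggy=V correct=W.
`(lane % 4) + 2*(i % 2)`[23,1]->5
23: gid=5,tid=3
[1] (5+0,3*2+1) = (5,7)
col: 5 vs 7

buggy=5 correct=7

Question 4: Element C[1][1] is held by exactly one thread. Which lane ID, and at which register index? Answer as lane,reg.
4,1

r=1⇒gr=1,Rb=0  c=1⇒th=0,odd=1
L=1*4+0=4  i=0*2+1=1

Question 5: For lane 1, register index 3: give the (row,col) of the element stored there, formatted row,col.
8,3

lane 1=>1/4=0, 1 mod 4=1
i=3  r:0+8=>8  c:2·1+1=>3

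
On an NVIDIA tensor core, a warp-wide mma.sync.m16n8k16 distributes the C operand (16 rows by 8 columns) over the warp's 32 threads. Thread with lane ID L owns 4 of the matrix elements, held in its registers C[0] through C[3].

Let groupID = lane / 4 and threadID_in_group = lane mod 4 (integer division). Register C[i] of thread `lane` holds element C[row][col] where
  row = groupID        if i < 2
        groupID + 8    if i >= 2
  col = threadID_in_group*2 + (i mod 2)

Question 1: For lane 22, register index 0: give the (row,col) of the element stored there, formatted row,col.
lane 22: gr=5 (22/4), th=2 (22%4)
i=0: r=5+0=5, c=2*2+0=4

5,4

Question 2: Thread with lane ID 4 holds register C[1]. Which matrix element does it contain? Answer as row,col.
lane 4⇒4/4=1, 4 mod 4=0
i=1  r:1+0⇒1  c:2·0+1⇒1

1,1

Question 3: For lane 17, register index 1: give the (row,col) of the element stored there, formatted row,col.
4,3

17: G=4,T=1
[1] (4+0,1*2+1) = (4,3)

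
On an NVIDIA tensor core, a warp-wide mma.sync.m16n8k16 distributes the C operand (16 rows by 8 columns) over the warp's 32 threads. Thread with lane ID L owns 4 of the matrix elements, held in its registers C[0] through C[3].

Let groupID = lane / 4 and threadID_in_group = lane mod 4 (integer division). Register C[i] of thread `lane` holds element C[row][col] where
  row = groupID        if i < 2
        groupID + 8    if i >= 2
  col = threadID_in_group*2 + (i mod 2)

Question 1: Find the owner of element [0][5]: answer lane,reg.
2,1

r=0->g=0,rb=0  c=5->t=2,b0=1
L=0*4+2=2  i=0*2+1=1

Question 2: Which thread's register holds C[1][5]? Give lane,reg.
6,1

r=1->g=1,rb=0  c=5->t=2,b0=1
L=1*4+2=6  i=0*2+1=1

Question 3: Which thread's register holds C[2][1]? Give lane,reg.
r:2=>grp=2,rB=0  c:1=>tig=0,lo=1
L=2*4+0=8  i=0*2+1=1

8,1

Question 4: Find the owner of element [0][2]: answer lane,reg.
r=0->g=0,rb=0  c=2->t=1,b0=0
L=0*4+1=1  i=0*2+0=0

1,0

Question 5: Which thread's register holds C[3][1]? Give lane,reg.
r:3=>grp=3,rB=0  c:1=>tig=0,lo=1
L=3*4+0=12  i=0*2+1=1

12,1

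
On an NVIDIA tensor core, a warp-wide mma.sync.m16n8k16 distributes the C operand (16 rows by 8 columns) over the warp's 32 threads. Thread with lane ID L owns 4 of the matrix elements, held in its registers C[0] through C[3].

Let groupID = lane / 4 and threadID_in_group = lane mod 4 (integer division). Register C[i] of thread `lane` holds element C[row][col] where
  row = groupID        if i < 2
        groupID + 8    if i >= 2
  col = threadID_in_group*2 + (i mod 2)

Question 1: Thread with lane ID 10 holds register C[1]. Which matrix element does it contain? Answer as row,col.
2,5

L=10⇒gr=10>>2=2, th=10&3=2
[1]⇒row 2+0=2  col 2·2+1=5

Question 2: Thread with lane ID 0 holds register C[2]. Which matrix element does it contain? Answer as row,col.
lane 0: gr=0 (0/4), th=0 (0%4)
i=2: r=0+8=8, c=0*2+0=0

8,0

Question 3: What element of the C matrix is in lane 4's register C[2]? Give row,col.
L=4→G=4>>2=1, T=4&3=0
[2]→row 1+8=9  col 0·2+0=0

9,0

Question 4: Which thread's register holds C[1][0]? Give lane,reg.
r=1⇒gr=1,Rb=0  c=0⇒th=0,odd=0
L=1*4+0=4  i=0*2+0=0

4,0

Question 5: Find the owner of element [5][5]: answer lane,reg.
r=5->g=5,rb=0  c=5->t=2,b0=1
L=5*4+2=22  i=0*2+1=1

22,1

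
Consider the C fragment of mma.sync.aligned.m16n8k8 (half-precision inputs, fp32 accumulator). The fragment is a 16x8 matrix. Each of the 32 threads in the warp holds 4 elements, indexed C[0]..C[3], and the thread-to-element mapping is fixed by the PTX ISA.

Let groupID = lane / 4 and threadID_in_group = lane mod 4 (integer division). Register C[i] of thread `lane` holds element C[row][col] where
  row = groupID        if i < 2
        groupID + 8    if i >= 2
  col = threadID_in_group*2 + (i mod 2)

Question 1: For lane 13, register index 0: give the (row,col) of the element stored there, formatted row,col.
3,2

lane 13->13/4=3, 13 mod 4=1
i=0  r:3+0->3  c:2·1+0->2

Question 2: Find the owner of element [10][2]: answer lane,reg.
r=10->g=2,rb=1  c=2->t=1,b0=0
L=2*4+1=9  i=1*2+0=2

9,2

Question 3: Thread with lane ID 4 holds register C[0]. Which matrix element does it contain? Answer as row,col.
1,0

4: gid=1,tid=0
[0] (1+0,0*2+0) = (1,0)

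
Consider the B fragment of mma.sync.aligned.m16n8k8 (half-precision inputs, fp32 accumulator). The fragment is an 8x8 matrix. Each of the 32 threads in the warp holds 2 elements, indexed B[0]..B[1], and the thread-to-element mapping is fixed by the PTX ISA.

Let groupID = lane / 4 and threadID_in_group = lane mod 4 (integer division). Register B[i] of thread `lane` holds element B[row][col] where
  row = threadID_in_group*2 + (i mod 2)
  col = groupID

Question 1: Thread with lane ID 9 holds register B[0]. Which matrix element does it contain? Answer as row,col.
2,2

lane 9⇒9/4=2, 9 mod 4=1
i=0  r:2·1+0⇒2  c:2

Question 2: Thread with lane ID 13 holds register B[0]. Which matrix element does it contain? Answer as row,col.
2,3

L=13->gid=13>>2=3, tid=13&3=1
[0]->row 1·2+0=2  col gid=3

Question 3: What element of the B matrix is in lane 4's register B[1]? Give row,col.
lane 4: g=1 (4/4), t=0 (4%4)
i=1: r=0*2+1=1, c=g=1

1,1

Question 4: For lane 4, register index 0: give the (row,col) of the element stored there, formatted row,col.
4: grp=1,tig=0
[0] (0*2+0,1) = (0,1)

0,1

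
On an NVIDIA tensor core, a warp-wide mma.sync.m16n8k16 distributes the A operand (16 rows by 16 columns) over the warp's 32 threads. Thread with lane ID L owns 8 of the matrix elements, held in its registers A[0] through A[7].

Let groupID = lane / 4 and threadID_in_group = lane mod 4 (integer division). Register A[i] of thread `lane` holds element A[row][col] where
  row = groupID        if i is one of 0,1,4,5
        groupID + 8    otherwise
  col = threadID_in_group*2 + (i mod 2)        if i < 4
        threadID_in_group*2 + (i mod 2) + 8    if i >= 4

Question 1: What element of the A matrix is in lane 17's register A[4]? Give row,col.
4,10

lane 17⇒17/4=4, 17 mod 4=1
i=4  r:4+0⇒4  c:2·1+0+8⇒10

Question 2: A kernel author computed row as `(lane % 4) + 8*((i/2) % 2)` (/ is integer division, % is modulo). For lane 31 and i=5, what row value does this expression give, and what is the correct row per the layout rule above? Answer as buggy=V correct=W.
`(lane % 4) + 8*((i/2) % 2)`[31,5]=>3
lane 31=>31/4=7, 31 mod 4=3
i=5  r:7+0=>7  c:2·3+1+8=>15
row: 3 vs 7

buggy=3 correct=7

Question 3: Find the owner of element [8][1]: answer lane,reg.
0,3

r=8⇒gr=0,Rb=1  c=1⇒Cb=0,th=0,odd=1
L=0*4+0=0  i=0*4+1*2+1=3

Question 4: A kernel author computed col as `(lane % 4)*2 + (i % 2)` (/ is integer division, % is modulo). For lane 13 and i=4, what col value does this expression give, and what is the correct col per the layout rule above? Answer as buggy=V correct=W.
buggy=2 correct=10

`(lane % 4)*2 + (i % 2)`[13,4]⇒2
L=13⇒gr=13>>2=3, th=13&3=1
[4]⇒row 3+0=3  col 1·2+0+8=10
col: 2 vs 10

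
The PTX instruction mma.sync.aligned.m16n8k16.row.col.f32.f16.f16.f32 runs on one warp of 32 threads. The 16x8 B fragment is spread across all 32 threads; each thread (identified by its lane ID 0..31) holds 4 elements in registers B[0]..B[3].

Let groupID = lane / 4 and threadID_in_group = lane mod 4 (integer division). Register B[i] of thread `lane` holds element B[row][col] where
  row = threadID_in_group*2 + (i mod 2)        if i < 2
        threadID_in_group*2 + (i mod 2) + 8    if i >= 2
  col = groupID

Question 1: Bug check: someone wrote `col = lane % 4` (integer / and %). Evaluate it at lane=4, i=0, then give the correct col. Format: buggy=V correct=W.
buggy=0 correct=1

`lane % 4`[4,0]->0
L=4->g=4>>2=1, t=4&3=0
[0]->row 0·2+0+0=0  col g=1
col: 0 vs 1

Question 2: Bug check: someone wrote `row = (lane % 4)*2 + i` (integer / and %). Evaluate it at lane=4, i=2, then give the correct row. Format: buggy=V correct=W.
`(lane % 4)*2 + i`[4,2]⇒2
4: gr=1,th=0
[2] (0*2+0+8,1) = (8,1)
row: 2 vs 8

buggy=2 correct=8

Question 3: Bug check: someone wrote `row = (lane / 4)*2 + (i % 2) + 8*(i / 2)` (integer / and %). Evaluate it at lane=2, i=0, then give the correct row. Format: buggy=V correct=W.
buggy=0 correct=4

`(lane / 4)*2 + (i % 2) + 8*(i / 2)`[2,0]->0
lane 2->2/4=0, 2 mod 4=2
i=0  r:2·2+0+0->4  c:0
row: 0 vs 4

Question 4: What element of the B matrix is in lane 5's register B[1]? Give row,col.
lane 5→5/4=1, 5 mod 4=1
i=1  r:2·1+1+0→3  c:1

3,1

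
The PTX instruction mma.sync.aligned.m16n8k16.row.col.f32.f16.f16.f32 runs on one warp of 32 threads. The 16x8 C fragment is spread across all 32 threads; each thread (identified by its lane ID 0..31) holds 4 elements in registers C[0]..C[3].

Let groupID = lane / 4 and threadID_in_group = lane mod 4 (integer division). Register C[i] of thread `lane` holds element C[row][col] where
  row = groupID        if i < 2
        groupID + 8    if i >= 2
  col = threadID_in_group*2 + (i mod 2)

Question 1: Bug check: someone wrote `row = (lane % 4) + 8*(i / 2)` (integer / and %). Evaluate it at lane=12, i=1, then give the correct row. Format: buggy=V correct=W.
buggy=0 correct=3

`(lane % 4) + 8*(i / 2)`[12,1]=>0
L=12=>grp=12>>2=3, tig=12&3=0
[1]=>row 3+0=3  col 0·2+1=1
row: 0 vs 3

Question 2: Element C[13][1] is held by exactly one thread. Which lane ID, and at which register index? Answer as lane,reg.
r=13→G=5,rhi=1  c=1→T=0,p=1
L=5*4+0=20  i=1*2+1=3

20,3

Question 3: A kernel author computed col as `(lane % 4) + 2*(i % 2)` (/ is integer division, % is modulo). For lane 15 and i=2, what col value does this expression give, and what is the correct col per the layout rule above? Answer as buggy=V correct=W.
buggy=3 correct=6

`(lane % 4) + 2*(i % 2)`[15,2]->3
15: gid=3,tid=3
[2] (3+8,3*2+0) = (11,6)
col: 3 vs 6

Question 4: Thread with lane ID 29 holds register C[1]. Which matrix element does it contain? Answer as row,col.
lane 29⇒29/4=7, 29 mod 4=1
i=1  r:7+0⇒7  c:2·1+1⇒3

7,3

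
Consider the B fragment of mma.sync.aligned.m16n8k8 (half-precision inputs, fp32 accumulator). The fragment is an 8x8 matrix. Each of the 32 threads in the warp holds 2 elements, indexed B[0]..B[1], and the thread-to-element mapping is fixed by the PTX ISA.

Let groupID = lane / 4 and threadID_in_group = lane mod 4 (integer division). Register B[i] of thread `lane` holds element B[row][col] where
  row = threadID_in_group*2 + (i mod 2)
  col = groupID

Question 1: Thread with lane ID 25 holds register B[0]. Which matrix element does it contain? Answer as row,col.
lane 25⇒25/4=6, 25 mod 4=1
i=0  r:2·1+0⇒2  c:6

2,6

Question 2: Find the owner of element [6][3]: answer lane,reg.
15,0

c=3→G=3  r=6→T=3,p=0
L=3*4+3=15  i=0=0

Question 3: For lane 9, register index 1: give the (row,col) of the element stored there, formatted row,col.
lane 9->9/4=2, 9 mod 4=1
i=1  r:2·1+1->3  c:2

3,2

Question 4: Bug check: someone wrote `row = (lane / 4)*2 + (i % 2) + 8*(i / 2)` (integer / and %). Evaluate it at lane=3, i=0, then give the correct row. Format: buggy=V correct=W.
`(lane / 4)*2 + (i % 2) + 8*(i / 2)`[3,0]→0
lane 3→3/4=0, 3 mod 4=3
i=0  r:2·3+0→6  c:0
row: 0 vs 6

buggy=0 correct=6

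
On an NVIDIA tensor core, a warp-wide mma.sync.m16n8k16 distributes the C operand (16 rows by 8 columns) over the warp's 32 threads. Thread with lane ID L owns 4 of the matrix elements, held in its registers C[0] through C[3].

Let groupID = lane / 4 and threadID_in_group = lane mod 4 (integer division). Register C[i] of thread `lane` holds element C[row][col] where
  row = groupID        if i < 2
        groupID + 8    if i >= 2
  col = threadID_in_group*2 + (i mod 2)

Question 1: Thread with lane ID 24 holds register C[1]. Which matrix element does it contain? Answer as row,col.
24: G=6,T=0
[1] (6+0,0*2+1) = (6,1)

6,1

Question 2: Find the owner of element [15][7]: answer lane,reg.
r:15=>grp=7,rB=1  c:7=>tig=3,lo=1
L=7*4+3=31  i=1*2+1=3

31,3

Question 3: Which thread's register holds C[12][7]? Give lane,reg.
19,3

r=12->g=4,rb=1  c=7->t=3,b0=1
L=4*4+3=19  i=1*2+1=3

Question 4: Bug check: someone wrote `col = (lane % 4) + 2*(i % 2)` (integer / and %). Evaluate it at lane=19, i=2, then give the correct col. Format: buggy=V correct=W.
buggy=3 correct=6

`(lane % 4) + 2*(i % 2)`[19,2]→3
lane 19→19/4=4, 19 mod 4=3
i=2  r:4+8→12  c:2·3+0→6
col: 3 vs 6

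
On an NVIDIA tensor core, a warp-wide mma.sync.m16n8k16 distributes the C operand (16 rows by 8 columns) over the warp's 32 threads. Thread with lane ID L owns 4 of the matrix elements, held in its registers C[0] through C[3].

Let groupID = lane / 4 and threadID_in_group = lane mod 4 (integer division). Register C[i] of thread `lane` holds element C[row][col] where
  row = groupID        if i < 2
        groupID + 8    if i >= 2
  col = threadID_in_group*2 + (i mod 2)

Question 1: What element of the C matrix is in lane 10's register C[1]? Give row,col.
2,5

lane 10⇒10/4=2, 10 mod 4=2
i=1  r:2+0⇒2  c:2·2+1⇒5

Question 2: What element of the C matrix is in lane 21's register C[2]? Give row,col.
13,2

lane 21->21/4=5, 21 mod 4=1
i=2  r:5+8->13  c:2·1+0->2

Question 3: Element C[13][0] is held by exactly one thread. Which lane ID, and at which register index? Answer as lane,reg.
20,2

r=13→G=5,rhi=1  c=0→T=0,p=0
L=5*4+0=20  i=1*2+0=2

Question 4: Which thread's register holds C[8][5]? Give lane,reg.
r: 8->gid=0,r8=1  c: 5->tid=2,i&1=1
L=0*4+2=2  i=1*2+1=3

2,3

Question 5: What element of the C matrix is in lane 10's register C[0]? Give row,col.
lane 10→10/4=2, 10 mod 4=2
i=0  r:2+0→2  c:2·2+0→4

2,4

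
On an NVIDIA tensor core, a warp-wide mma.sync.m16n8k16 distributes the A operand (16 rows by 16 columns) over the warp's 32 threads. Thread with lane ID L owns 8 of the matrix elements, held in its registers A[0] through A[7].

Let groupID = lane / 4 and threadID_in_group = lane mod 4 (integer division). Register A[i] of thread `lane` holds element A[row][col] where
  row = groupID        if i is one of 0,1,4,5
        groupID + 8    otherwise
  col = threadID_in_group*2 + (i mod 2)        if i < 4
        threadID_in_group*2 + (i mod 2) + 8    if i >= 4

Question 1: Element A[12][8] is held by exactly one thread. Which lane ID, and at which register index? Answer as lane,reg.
16,6

r:12=>grp=4,rB=1  c:8=>cB=1,tig=0,lo=0
L=4*4+0=16  i=1*4+1*2+0=6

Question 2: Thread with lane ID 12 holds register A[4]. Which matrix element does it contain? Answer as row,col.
3,8

lane 12: grp=3 (12/4), tig=0 (12%4)
i=4: r=3+0=3, c=0*2+0+8=8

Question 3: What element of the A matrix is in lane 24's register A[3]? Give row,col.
L=24⇒gr=24>>2=6, th=24&3=0
[3]⇒row 6+8=14  col 0·2+1+0=1

14,1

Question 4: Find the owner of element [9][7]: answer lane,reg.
r=9->g=1,rb=1  c=7->cb=0,t=3,b0=1
L=1*4+3=7  i=0*4+1*2+1=3

7,3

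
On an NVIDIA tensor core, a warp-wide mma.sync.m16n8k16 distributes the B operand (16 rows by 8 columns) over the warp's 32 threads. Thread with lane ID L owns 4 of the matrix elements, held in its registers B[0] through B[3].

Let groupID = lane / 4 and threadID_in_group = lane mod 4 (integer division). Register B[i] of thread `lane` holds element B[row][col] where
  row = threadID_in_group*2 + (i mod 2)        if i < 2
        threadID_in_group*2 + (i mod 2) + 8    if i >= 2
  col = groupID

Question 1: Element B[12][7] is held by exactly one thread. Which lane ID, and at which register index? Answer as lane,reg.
30,2

c: 7->gid=7  r: 12->r8=1,tid=2,i&1=0
L=7*4+2=30  i=1*2+0=2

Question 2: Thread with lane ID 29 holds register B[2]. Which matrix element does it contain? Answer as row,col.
10,7

lane 29: G=7 (29/4), T=1 (29%4)
i=2: r=1*2+0+8=10, c=G=7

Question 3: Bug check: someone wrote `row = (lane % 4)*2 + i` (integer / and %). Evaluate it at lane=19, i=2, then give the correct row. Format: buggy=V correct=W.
buggy=8 correct=14

`(lane % 4)*2 + i`[19,2]→8
lane 19→19/4=4, 19 mod 4=3
i=2  r:2·3+0+8→14  c:4
row: 8 vs 14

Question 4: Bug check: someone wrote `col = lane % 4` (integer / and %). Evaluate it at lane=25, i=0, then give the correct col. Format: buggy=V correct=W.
buggy=1 correct=6

`lane % 4`[25,0]->1
L=25->gid=25>>2=6, tid=25&3=1
[0]->row 1·2+0+0=2  col gid=6
col: 1 vs 6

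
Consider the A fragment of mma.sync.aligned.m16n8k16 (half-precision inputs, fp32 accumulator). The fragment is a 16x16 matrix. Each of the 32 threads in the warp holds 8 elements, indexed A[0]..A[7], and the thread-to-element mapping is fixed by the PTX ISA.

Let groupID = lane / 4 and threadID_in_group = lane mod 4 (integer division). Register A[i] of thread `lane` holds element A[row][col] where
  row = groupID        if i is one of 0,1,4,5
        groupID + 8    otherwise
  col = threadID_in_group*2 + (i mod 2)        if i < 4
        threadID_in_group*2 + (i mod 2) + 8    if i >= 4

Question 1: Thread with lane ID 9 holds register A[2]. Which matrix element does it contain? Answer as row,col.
10,2

L=9->g=9>>2=2, t=9&3=1
[2]->row 2+8=10  col 1·2+0+0=2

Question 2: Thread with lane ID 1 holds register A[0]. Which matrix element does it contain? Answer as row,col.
lane 1->1/4=0, 1 mod 4=1
i=0  r:0+0->0  c:2·1+0+0->2

0,2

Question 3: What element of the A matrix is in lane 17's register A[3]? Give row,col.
17: grp=4,tig=1
[3] (4+8,1*2+1+0) = (12,3)

12,3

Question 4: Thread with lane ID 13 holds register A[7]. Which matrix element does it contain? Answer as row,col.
11,11

L=13→G=13>>2=3, T=13&3=1
[7]→row 3+8=11  col 1·2+1+8=11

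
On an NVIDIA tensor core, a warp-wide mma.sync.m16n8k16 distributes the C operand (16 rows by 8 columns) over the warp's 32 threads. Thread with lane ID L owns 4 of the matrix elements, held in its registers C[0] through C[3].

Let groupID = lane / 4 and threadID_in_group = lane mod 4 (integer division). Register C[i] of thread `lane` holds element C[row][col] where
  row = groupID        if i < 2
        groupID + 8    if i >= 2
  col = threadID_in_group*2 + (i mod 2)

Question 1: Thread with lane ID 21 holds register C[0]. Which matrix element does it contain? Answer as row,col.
5,2

lane 21: gr=5 (21/4), th=1 (21%4)
i=0: r=5+0=5, c=1*2+0=2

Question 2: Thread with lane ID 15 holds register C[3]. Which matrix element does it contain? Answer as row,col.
11,7

L=15⇒gr=15>>2=3, th=15&3=3
[3]⇒row 3+8=11  col 3·2+1=7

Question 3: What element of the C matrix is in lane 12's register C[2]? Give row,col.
lane 12->12/4=3, 12 mod 4=0
i=2  r:3+8->11  c:2·0+0->0

11,0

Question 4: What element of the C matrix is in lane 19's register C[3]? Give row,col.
12,7

lane 19: g=4 (19/4), t=3 (19%4)
i=3: r=4+8=12, c=3*2+1=7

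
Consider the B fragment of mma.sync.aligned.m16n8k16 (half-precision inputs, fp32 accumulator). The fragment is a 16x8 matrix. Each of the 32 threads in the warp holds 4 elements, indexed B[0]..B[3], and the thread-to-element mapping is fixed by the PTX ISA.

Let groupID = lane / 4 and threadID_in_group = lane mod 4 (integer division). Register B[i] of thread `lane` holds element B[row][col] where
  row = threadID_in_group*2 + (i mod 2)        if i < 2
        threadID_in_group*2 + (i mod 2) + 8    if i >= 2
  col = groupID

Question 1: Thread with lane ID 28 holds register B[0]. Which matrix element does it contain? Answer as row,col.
L=28⇒gr=28>>2=7, th=28&3=0
[0]⇒row 0·2+0+0=0  col gr=7

0,7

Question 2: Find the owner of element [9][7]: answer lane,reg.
c=7⇒gr=7  r=9⇒Rb=1,th=0,odd=1
L=7*4+0=28  i=1*2+1=3

28,3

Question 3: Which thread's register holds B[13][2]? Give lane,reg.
10,3

c=2⇒gr=2  r=13⇒Rb=1,th=2,odd=1
L=2*4+2=10  i=1*2+1=3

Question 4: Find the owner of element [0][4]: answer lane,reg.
16,0

c=4→G=4  r=0→rhi=0,T=0,p=0
L=4*4+0=16  i=0*2+0=0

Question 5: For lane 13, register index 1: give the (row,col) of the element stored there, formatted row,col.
3,3

L=13->gid=13>>2=3, tid=13&3=1
[1]->row 1·2+1+0=3  col gid=3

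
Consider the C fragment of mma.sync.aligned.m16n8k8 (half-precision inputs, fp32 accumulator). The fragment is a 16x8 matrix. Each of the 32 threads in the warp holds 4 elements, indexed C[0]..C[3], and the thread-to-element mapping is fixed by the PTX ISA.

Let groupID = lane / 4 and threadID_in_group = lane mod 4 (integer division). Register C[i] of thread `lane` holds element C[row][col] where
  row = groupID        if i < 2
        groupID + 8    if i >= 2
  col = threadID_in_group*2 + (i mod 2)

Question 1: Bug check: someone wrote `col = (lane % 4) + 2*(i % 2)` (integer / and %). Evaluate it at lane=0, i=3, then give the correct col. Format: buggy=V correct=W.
`(lane % 4) + 2*(i % 2)`[0,3]→2
lane 0→0/4=0, 0 mod 4=0
i=3  r:0+8→8  c:2·0+1→1
col: 2 vs 1

buggy=2 correct=1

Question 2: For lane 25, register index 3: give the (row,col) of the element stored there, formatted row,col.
lane 25: gid=6 (25/4), tid=1 (25%4)
i=3: r=6+8=14, c=1*2+1=3

14,3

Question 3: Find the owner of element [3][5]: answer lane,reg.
14,1

r=3->g=3,rb=0  c=5->t=2,b0=1
L=3*4+2=14  i=0*2+1=1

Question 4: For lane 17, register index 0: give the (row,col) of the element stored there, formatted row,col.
4,2

L=17=>grp=17>>2=4, tig=17&3=1
[0]=>row 4+0=4  col 1·2+0=2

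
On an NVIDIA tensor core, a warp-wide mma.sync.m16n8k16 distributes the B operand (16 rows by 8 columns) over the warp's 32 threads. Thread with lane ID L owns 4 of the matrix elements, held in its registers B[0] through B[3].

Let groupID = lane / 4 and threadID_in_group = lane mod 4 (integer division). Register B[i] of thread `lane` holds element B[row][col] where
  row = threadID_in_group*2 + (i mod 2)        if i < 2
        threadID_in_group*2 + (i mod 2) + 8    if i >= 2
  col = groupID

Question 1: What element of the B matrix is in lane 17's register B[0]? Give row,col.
2,4

L=17->g=17>>2=4, t=17&3=1
[0]->row 1·2+0+0=2  col g=4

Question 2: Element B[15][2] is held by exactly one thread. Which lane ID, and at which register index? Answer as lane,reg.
c=2→G=2  r=15→rhi=1,T=3,p=1
L=2*4+3=11  i=1*2+1=3

11,3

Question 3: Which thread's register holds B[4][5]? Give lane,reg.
c=5⇒gr=5  r=4⇒Rb=0,th=2,odd=0
L=5*4+2=22  i=0*2+0=0

22,0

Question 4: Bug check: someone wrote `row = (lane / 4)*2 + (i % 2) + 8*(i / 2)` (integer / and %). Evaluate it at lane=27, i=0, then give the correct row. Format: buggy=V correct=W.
buggy=12 correct=6

`(lane / 4)*2 + (i % 2) + 8*(i / 2)`[27,0]=>12
lane 27=>27/4=6, 27 mod 4=3
i=0  r:2·3+0+0=>6  c:6
row: 12 vs 6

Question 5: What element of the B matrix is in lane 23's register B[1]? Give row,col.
lane 23: gid=5 (23/4), tid=3 (23%4)
i=1: r=3*2+1+0=7, c=gid=5

7,5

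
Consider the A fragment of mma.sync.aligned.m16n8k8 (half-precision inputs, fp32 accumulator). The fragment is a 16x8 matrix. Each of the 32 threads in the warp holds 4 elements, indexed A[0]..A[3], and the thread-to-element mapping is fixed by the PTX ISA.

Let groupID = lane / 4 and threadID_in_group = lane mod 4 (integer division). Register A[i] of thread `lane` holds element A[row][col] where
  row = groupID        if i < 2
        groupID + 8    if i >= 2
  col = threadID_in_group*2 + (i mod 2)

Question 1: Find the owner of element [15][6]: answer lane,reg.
31,2

r=15→G=7,rhi=1  c=6→T=3,p=0
L=7*4+3=31  i=1*2+0=2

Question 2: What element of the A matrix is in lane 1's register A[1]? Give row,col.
0,3

1: gr=0,th=1
[1] (0+0,1*2+1) = (0,3)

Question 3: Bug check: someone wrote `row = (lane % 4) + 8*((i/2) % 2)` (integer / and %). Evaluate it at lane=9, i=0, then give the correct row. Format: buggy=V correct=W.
buggy=1 correct=2

`(lane % 4) + 8*((i/2) % 2)`[9,0]⇒1
L=9⇒gr=9>>2=2, th=9&3=1
[0]⇒row 2+0=2  col 1·2+0=2
row: 1 vs 2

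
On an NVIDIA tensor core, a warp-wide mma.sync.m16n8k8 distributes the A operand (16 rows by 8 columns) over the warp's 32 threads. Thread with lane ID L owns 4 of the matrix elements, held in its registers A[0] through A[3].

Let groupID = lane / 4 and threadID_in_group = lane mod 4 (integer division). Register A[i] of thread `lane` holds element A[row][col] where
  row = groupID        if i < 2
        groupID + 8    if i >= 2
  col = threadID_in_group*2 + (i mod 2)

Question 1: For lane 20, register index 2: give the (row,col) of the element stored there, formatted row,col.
L=20⇒gr=20>>2=5, th=20&3=0
[2]⇒row 5+8=13  col 0·2+0=0

13,0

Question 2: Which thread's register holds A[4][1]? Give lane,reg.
16,1

r=4→G=4,rhi=0  c=1→T=0,p=1
L=4*4+0=16  i=0*2+1=1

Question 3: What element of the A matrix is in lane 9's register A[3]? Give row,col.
lane 9->9/4=2, 9 mod 4=1
i=3  r:2+8->10  c:2·1+1->3

10,3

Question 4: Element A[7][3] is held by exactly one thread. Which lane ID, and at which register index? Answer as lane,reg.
29,1

r=7→G=7,rhi=0  c=3→T=1,p=1
L=7*4+1=29  i=0*2+1=1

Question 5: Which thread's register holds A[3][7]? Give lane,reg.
r:3=>grp=3,rB=0  c:7=>tig=3,lo=1
L=3*4+3=15  i=0*2+1=1

15,1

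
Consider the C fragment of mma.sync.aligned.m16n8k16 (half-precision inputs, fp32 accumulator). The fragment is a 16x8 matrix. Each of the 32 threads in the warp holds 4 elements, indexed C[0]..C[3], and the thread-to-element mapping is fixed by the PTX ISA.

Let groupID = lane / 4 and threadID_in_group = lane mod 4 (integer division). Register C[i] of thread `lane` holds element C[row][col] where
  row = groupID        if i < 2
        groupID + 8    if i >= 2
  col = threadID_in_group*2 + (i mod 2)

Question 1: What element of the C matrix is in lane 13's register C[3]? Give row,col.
11,3

lane 13->13/4=3, 13 mod 4=1
i=3  r:3+8->11  c:2·1+1->3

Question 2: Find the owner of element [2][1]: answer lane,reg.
r=2→G=2,rhi=0  c=1→T=0,p=1
L=2*4+0=8  i=0*2+1=1

8,1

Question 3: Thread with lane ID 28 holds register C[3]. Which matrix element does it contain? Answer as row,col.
L=28→G=28>>2=7, T=28&3=0
[3]→row 7+8=15  col 0·2+1=1

15,1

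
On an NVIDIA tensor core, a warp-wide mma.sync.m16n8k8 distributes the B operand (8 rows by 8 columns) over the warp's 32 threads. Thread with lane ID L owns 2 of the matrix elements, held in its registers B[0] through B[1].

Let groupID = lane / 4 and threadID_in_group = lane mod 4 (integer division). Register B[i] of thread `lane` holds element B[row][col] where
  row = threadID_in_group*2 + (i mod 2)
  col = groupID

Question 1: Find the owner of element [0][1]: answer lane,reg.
4,0

c=1⇒gr=1  r=0⇒th=0,odd=0
L=1*4+0=4  i=0=0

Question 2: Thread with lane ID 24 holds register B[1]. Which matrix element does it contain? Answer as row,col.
1,6

lane 24→24/4=6, 24 mod 4=0
i=1  r:2·0+1→1  c:6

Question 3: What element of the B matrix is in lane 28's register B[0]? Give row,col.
lane 28->28/4=7, 28 mod 4=0
i=0  r:2·0+0->0  c:7

0,7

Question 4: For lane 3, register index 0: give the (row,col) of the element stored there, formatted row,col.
6,0

lane 3: gid=0 (3/4), tid=3 (3%4)
i=0: r=3*2+0=6, c=gid=0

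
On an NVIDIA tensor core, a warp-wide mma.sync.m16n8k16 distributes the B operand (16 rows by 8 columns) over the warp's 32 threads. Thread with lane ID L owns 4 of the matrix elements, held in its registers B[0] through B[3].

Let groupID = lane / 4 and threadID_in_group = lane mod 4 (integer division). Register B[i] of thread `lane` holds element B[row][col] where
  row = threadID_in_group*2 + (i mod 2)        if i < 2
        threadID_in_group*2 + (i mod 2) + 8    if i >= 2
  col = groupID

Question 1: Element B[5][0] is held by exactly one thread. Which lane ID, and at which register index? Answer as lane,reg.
c=0⇒gr=0  r=5⇒Rb=0,th=2,odd=1
L=0*4+2=2  i=0*2+1=1

2,1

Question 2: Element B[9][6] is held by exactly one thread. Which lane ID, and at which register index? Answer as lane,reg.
24,3

c=6->g=6  r=9->rb=1,t=0,b0=1
L=6*4+0=24  i=1*2+1=3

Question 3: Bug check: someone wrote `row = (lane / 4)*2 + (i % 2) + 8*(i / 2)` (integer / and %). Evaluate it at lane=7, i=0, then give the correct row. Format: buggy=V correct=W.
`(lane / 4)*2 + (i % 2) + 8*(i / 2)`[7,0]->2
7: gid=1,tid=3
[0] (3*2+0+0,1) = (6,1)
row: 2 vs 6

buggy=2 correct=6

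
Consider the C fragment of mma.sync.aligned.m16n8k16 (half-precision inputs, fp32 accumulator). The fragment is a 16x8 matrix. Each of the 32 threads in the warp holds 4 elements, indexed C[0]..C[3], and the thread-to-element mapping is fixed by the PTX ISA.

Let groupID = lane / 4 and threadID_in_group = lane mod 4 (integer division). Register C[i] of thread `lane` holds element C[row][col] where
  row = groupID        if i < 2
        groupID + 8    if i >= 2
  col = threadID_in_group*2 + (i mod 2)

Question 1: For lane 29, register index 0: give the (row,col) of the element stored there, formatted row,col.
29: gr=7,th=1
[0] (7+0,1*2+0) = (7,2)

7,2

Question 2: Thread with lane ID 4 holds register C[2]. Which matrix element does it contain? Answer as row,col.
9,0

lane 4→4/4=1, 4 mod 4=0
i=2  r:1+8→9  c:2·0+0→0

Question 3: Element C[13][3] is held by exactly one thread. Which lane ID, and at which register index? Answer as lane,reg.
21,3

r:13=>grp=5,rB=1  c:3=>tig=1,lo=1
L=5*4+1=21  i=1*2+1=3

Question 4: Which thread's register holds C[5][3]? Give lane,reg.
21,1

r=5⇒gr=5,Rb=0  c=3⇒th=1,odd=1
L=5*4+1=21  i=0*2+1=1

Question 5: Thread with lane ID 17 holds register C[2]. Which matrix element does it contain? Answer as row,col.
12,2

lane 17=>17/4=4, 17 mod 4=1
i=2  r:4+8=>12  c:2·1+0=>2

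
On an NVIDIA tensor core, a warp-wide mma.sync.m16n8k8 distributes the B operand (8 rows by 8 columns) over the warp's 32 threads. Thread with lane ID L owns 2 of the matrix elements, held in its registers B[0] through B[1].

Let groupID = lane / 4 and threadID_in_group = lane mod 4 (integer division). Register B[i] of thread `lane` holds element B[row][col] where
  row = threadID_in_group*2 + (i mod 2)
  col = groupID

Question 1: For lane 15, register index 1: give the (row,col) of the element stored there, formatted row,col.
L=15->gid=15>>2=3, tid=15&3=3
[1]->row 3·2+1=7  col gid=3

7,3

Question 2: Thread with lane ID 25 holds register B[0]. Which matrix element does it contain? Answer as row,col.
2,6

lane 25: G=6 (25/4), T=1 (25%4)
i=0: r=1*2+0=2, c=G=6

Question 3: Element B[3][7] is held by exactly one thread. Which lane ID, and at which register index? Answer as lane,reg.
29,1

c: 7->gid=7  r: 3->tid=1,i&1=1
L=7*4+1=29  i=1=1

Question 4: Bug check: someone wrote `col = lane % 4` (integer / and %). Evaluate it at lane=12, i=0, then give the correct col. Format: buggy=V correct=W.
buggy=0 correct=3

`lane % 4`[12,0]⇒0
lane 12: gr=3 (12/4), th=0 (12%4)
i=0: r=0*2+0=0, c=gr=3
col: 0 vs 3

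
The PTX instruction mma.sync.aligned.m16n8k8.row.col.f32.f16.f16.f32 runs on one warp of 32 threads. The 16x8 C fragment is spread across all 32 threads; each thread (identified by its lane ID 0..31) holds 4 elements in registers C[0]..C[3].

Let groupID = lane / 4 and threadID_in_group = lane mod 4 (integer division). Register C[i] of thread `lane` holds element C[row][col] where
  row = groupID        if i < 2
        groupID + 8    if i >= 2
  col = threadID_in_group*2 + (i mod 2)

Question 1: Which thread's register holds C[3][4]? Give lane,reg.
14,0

r: 3->gid=3,r8=0  c: 4->tid=2,i&1=0
L=3*4+2=14  i=0*2+0=0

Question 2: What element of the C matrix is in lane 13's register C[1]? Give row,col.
3,3

lane 13: g=3 (13/4), t=1 (13%4)
i=1: r=3+0=3, c=1*2+1=3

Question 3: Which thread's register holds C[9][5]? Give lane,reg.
6,3

r=9→G=1,rhi=1  c=5→T=2,p=1
L=1*4+2=6  i=1*2+1=3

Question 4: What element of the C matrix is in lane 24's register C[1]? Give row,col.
L=24→G=24>>2=6, T=24&3=0
[1]→row 6+0=6  col 0·2+1=1

6,1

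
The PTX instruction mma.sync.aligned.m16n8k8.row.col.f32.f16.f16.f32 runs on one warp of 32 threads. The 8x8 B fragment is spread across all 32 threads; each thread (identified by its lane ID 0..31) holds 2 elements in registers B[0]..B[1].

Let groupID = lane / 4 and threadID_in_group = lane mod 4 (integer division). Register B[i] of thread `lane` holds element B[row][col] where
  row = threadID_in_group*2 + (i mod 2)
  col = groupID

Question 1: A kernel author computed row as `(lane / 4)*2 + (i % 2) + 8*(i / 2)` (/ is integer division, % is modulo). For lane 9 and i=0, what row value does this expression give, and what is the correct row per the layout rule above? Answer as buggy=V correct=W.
`(lane / 4)*2 + (i % 2) + 8*(i / 2)`[9,0]→4
lane 9→9/4=2, 9 mod 4=1
i=0  r:2·1+0→2  c:2
row: 4 vs 2

buggy=4 correct=2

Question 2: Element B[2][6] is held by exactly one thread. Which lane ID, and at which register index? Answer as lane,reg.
c=6->g=6  r=2->t=1,b0=0
L=6*4+1=25  i=0=0

25,0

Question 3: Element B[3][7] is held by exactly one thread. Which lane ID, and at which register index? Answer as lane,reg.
c:7=>grp=7  r:3=>tig=1,lo=1
L=7*4+1=29  i=1=1

29,1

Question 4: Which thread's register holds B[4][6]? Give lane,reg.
c=6→G=6  r=4→T=2,p=0
L=6*4+2=26  i=0=0

26,0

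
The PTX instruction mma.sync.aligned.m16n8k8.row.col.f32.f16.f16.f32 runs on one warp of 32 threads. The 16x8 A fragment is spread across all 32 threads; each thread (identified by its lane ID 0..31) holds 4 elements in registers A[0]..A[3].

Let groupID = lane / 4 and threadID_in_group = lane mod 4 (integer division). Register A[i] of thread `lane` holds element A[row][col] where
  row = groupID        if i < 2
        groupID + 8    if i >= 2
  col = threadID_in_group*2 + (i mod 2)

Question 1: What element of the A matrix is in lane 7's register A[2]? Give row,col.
9,6

7: G=1,T=3
[2] (1+8,3*2+0) = (9,6)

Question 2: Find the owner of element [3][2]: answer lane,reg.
13,0

r: 3->gid=3,r8=0  c: 2->tid=1,i&1=0
L=3*4+1=13  i=0*2+0=0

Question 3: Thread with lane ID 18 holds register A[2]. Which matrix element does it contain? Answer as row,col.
L=18⇒gr=18>>2=4, th=18&3=2
[2]⇒row 4+8=12  col 2·2+0=4

12,4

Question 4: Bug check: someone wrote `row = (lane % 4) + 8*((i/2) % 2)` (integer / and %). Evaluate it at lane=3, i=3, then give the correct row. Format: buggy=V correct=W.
`(lane % 4) + 8*((i/2) % 2)`[3,3]→11
lane 3→3/4=0, 3 mod 4=3
i=3  r:0+8→8  c:2·3+1→7
row: 11 vs 8

buggy=11 correct=8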